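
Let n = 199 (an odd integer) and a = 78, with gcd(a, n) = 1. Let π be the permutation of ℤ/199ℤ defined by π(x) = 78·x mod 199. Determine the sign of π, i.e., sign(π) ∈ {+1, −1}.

Trace 18: π^k(18) = [18, 11, 62, 60, 103, 74, 1] for k=0..6.
Cycle lengths of π_78 on ℤ/199ℤ: [22, 22, 22, 22, 22, 22, 22, 22, 22, 1]; 10 cycles in total.
199 − 10 = 189 transpositions; sign(π) = (−1)^189 = -1.
Check: (78/199) = -1 by Zolotarev.

-1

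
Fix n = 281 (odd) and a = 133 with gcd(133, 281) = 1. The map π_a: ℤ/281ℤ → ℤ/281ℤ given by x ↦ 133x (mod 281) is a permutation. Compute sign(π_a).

Start at x=242: 242 → 152 → 265 → 120 → 224 → 6 → 236 → … (one orbit).
Decompose π into cycles: lengths [280, 1] (2 cycles, including the fixed point 0).
n − c = 281 − 2 = 279; sign = (−1)^279 = -1.

-1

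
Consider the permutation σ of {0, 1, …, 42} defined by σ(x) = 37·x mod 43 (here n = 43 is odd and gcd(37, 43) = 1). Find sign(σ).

Start at x=1: 1 → 37 → 36 → 42 → 6 → 7 → 1 (one orbit).
Cycle type of π: 6×7 + 1; total 8 cycles.
43 − 8 = 35 transpositions; sign(π) = (−1)^35 = -1.
Via Zolotarev, sign(π_{37}) = (37|43) = -1.

-1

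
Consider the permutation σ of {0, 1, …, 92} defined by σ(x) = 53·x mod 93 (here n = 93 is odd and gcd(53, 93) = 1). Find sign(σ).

Trace 65: π^k(65) = [65, 4, 26, 76, 29, 49, 86] for k=0..6.
The orbit structure of x ↦ 53x mod 93: 5 orbits of sizes [30, 30, 30, 2, 1].
5 cycles on 93: each ℓ→(−1)^(ℓ−1), product (−1)^88 = +1.

+1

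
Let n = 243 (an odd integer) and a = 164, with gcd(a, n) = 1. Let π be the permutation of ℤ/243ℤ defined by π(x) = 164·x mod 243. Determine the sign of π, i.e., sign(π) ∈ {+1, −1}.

Start at x=122: 122 → 82 → 83 → 4 → 170 → 178 → 32 → … (one orbit).
6 cycles of lengths [162, 54, 18, 6, 2, 1].
Σ(ℓ_i−1) = 243−6 = 237; sign = (−1)^237 = -1.

-1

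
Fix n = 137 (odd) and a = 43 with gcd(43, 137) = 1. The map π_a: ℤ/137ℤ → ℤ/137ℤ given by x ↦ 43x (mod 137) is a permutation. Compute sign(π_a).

Trace 21: π^k(21) = [21, 81, 58, 28, 108, 123, 83] for k=0..6.
Decompose π into cycles: lengths [136, 1] (2 cycles, including the fixed point 0).
sign(π) = (−1)^{n − #cycles} = (−1)^{137−2} = (−1)^135 = -1.
(43|137)_J = -1 (Zolotarev's lemma cross-check).

-1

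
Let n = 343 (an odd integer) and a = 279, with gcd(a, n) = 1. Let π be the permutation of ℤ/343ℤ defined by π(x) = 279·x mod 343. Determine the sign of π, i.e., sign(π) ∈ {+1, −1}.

Trace 69: π^k(69) = [69, 43, 335, 169, 160, 50, 230] for k=0..6.
Decompose π into cycles: lengths [98, 98, 98, 14, 14, 14, 2, 2, 2, 1] (10 cycles, including the fixed point 0).
sign(π) = (−1)^{n − #cycles} = (−1)^{343−10} = (−1)^333 = -1.
Via Zolotarev, sign(π_{279}) = (279|343) = -1.

-1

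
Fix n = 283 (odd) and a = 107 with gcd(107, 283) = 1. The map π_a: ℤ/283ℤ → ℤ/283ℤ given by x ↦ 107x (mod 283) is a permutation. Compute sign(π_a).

-1

Start at x=193: 193 → 275 → 276 → 100 → 229 → 165 → 109 → … (one orbit).
π_107 has 2 disjoint cycles with lengths [282, 1] on {0,…,282}.
283 − 2 = 281 transpositions; sign(π) = (−1)^281 = -1.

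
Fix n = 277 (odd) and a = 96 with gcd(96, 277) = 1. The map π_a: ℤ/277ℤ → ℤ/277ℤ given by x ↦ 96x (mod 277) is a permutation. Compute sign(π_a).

Start at x=5: 5 → 203 → 98 → 267 → 148 → 81 → 20 → … (one orbit).
The orbit structure of x ↦ 96x mod 277: 2 orbits of sizes [276, 1].
277 − 2 = 275 transpositions; sign(π) = (−1)^275 = -1.
Zolotarev: (96|277) = -1, matching the cycle-count sign.

-1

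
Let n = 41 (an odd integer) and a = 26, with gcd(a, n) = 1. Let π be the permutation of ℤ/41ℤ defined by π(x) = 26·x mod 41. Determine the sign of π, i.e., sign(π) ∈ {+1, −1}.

Orbit of 15 under x↦26x: [15, 21, 13, 10, 14, 36, 34]… (length divides ord_41(26)).
Cycle type of π: 40 + 1; total 2 cycles.
sign(π) = (−1)^{n − #cycles} = (−1)^{41−2} = (−1)^39 = -1.
Check: (26/41) = -1 by Zolotarev.

-1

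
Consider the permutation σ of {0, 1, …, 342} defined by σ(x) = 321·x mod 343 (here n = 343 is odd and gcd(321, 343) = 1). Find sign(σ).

Orbit of 272 under x↦321x: [272, 190, 279, 36, 237, 274, 146]… (length divides ord_343(321)).
Decompose π into cycles: lengths [98, 98, 98, 14, 14, 14, 2, 2, 2, 1] (10 cycles, including the fixed point 0).
10 cycles on 343: each ℓ→(−1)^(ℓ−1), product (−1)^333 = -1.

-1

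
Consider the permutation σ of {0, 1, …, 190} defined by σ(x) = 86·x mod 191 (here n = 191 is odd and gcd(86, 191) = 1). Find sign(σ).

+1

Start at x=12: 12 → 77 → 128 → 121 → 92 → 81 → 90 → … (one orbit).
Decompose π into cycles: lengths [95, 95, 1] (3 cycles, including the fixed point 0).
Σ(ℓ_i−1) = 191−3 = 188; sign = (−1)^188 = +1.
Zolotarev: (86|191) = +1, matching the cycle-count sign.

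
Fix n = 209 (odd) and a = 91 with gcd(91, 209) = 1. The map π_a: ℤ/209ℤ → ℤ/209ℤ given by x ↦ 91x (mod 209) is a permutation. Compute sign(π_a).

Start at x=1: 1 → 91 → 130 → 126 → 180 → 78 → 201 → … (one orbit).
6 cycles of lengths [90, 90, 18, 5, 5, 1].
6 cycles on 209: each ℓ→(−1)^(ℓ−1), product (−1)^203 = -1.
Zolotarev: (91|209) = -1, matching the cycle-count sign.

-1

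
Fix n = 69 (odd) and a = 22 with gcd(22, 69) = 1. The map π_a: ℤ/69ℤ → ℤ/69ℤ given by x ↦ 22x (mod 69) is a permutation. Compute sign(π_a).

Trace 22: π^k(22) = [22, 1] for k=0..1.
36 cycles of lengths [2, 2, 2, 2, 2, 2, 2, 2, 2, 2, 2, 2, 2, 2, 2, 2, 2, 2, 2, 2, 2, 2, 2, 2, 2, 2, 2, 2, 2, 2, 2, 2, 2, 1, 1, 1].
n − c = 69 − 36 = 33; sign = (−1)^33 = -1.
(22|69)_J = -1 (Zolotarev's lemma cross-check).

-1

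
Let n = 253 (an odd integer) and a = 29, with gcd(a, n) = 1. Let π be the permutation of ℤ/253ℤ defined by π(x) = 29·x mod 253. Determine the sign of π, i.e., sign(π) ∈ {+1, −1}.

-1

Trace 167: π^k(167) = [167, 36, 32, 169, 94, 196, 118] for k=0..6.
Decompose π into cycles: lengths [110, 110, 11, 11, 10, 1] (6 cycles, including the fixed point 0).
n − c = 253 − 6 = 247; sign = (−1)^247 = -1.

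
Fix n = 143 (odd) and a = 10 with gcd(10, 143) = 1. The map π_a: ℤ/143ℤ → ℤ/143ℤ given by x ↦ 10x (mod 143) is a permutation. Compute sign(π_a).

Start at x=43: 43 → 1 → 10 → 100 → 142 → 133 → 43 (one orbit).
Cycle type of π: 6×22 + 2×5 + 1; total 28 cycles.
n − c = 143 − 28 = 115; sign = (−1)^115 = -1.
The Jacobi symbol (10|143) = -1 (Zolotarev) agrees.

-1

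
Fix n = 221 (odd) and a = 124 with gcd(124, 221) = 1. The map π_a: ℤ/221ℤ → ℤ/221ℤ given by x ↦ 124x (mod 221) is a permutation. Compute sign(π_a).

Start at x=49: 49 → 109 → 35 → 141 → 25 → 6 → 81 → … (one orbit).
π_124 has 7 disjoint cycles with lengths [48, 48, 48, 48, 16, 12, 1] on {0,…,220}.
Σ(ℓ_i−1) = 221−7 = 214; sign = (−1)^214 = +1.

+1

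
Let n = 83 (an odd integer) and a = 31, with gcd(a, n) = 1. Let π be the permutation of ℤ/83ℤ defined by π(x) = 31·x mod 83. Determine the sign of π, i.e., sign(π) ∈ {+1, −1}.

+1

Start at x=16: 16 → 81 → 21 → 70 → 12 → 40 → 78 → … (one orbit).
Cycle type of π: 41×2 + 1; total 3 cycles.
3 cycles on 83: each ℓ→(−1)^(ℓ−1), product (−1)^80 = +1.
(31|83)_J = +1 (Zolotarev's lemma cross-check).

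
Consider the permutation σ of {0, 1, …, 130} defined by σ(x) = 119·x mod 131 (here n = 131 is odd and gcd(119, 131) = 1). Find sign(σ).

-1

Trace 34: π^k(34) = [34, 116, 49, 67, 113, 85, 28] for k=0..6.
Cycle lengths of π_119 on ℤ/131ℤ: [130, 1]; 2 cycles in total.
131 − 2 = 129 transpositions; sign(π) = (−1)^129 = -1.
Via Zolotarev, sign(π_{119}) = (119|131) = -1.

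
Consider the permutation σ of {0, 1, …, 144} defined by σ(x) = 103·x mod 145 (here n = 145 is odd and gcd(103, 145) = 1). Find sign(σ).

Start at x=49: 49 → 117 → 16 → 53 → 94 → 112 → 81 → … (one orbit).
π_103 has 10 disjoint cycles with lengths [28, 28, 28, 28, 7, 7, 7, 7, 4, 1] on {0,…,144}.
n − c = 145 − 10 = 135; sign = (−1)^135 = -1.
The Jacobi symbol (103|145) = -1 (Zolotarev) agrees.

-1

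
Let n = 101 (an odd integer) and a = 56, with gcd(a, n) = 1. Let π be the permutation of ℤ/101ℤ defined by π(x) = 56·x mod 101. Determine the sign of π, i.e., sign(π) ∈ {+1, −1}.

+1

Trace 84: π^k(84) = [84, 58, 16, 88, 80, 36, 97] for k=0..6.
The orbit structure of x ↦ 56x mod 101: 5 orbits of sizes [25, 25, 25, 25, 1].
n − c = 101 − 5 = 96; sign = (−1)^96 = +1.
Via Zolotarev, sign(π_{56}) = (56|101) = +1.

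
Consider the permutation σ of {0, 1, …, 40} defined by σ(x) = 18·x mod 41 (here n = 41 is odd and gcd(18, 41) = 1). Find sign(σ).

+1

Trace 16: π^k(16) = [16, 1, 18, 37, 10] for k=0..4.
9 cycles of lengths [5, 5, 5, 5, 5, 5, 5, 5, 1].
With 9 cycles on 41 points, sign = (−1)^{41−9} = +1.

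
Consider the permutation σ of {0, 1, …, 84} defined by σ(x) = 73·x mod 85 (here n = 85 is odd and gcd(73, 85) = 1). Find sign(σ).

+1

Trace 62: π^k(62) = [62, 21, 3, 49, 7, 1, 73] for k=0..6.
7 cycles of lengths [16, 16, 16, 16, 16, 4, 1].
85 − 7 = 78 transpositions; sign(π) = (−1)^78 = +1.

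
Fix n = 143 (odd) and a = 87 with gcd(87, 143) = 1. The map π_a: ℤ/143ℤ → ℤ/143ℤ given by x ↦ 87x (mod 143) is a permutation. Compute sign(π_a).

-1

Trace 1: π^k(1) = [1, 87, 133, 131, 100, 120] for k=0..5.
Cycle lengths of π_87 on ℤ/143ℤ: [6, 6, 6, 6, 6, 6, 6, 6, 6, 6, 6, 6, 6, 6, 6, 6, 6, 6, 6, 6, 3, 3, 3, 3, 2, 2, 2, 2, 2, 1]; 30 cycles in total.
Σ(ℓ_i−1) = 143−30 = 113; sign = (−1)^113 = -1.
Zolotarev: (87|143) = -1, matching the cycle-count sign.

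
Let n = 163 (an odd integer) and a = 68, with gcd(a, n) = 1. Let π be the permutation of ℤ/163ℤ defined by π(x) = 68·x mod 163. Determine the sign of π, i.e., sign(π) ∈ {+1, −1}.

-1

Start at x=24: 24 → 2 → 136 → 120 → 10 → 28 → 111 → … (one orbit).
π_68 has 2 disjoint cycles with lengths [162, 1] on {0,…,162}.
With 2 cycles on 163 points, sign = (−1)^{163−2} = -1.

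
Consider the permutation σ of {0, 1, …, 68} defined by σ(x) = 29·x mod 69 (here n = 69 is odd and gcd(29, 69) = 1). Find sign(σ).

-1

Orbit of 52 under x↦29x: [52, 59, 55, 8, 25, 35, 49]… (length divides ord_69(29)).
π_29 has 6 disjoint cycles with lengths [22, 22, 11, 11, 2, 1] on {0,…,68}.
With 6 cycles on 69 points, sign = (−1)^{69−6} = -1.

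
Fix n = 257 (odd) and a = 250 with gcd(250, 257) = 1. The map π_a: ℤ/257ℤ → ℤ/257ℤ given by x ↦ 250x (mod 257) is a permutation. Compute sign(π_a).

-1

Trace 142: π^k(142) = [142, 34, 19, 124, 160, 165, 130] for k=0..6.
2 cycles of lengths [256, 1].
Σ(ℓ_i−1) = 257−2 = 255; sign = (−1)^255 = -1.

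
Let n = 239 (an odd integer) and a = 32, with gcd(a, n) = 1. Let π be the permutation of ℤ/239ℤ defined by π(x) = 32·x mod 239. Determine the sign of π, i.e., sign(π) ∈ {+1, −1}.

Orbit of 150 under x↦32x: [150, 20, 162, 165, 22, 226, 62]… (length divides ord_239(32)).
π_32 has 3 disjoint cycles with lengths [119, 119, 1] on {0,…,238}.
3 cycles on 239: each ℓ→(−1)^(ℓ−1), product (−1)^236 = +1.
Via Zolotarev, sign(π_{32}) = (32|239) = +1.

+1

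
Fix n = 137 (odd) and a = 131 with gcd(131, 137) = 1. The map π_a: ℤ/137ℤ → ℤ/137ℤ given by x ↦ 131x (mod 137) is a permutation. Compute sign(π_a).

-1

Trace 129: π^k(129) = [129, 48, 123, 84, 44, 10, 77] for k=0..6.
Cycle type of π: 136 + 1; total 2 cycles.
With 2 cycles on 137 points, sign = (−1)^{137−2} = -1.
(131|137)_J = -1 (Zolotarev's lemma cross-check).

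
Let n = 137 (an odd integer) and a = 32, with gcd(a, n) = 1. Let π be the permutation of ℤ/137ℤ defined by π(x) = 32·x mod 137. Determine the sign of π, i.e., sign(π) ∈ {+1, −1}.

Trace 109: π^k(109) = [109, 63, 98, 122, 68, 121, 36] for k=0..6.
Cycle lengths of π_32 on ℤ/137ℤ: [68, 68, 1]; 3 cycles in total.
With 3 cycles on 137 points, sign = (−1)^{137−3} = +1.
Via Zolotarev, sign(π_{32}) = (32|137) = +1.

+1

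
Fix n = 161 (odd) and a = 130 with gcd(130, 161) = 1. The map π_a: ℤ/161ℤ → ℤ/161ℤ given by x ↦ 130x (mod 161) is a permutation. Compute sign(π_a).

Trace 15: π^k(15) = [15, 18, 86, 71, 53, 128, 57] for k=0..6.
Cycle lengths of π_130 on ℤ/161ℤ: [66, 66, 22, 3, 3, 1]; 6 cycles in total.
6 cycles on 161: each ℓ→(−1)^(ℓ−1), product (−1)^155 = -1.
Zolotarev: (130|161) = -1, matching the cycle-count sign.

-1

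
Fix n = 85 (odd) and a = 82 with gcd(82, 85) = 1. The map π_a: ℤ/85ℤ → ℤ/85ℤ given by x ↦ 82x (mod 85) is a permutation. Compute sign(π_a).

Start at x=37: 37 → 59 → 78 → 21 → 22 → 19 → 28 → … (one orbit).
Cycle lengths of π_82 on ℤ/85ℤ: [16, 16, 16, 16, 16, 4, 1]; 7 cycles in total.
n − c = 85 − 7 = 78; sign = (−1)^78 = +1.
Zolotarev: (82|85) = +1, matching the cycle-count sign.

+1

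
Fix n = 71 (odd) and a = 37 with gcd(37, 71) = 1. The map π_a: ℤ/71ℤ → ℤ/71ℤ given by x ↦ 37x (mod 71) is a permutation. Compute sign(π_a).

Trace 20: π^k(20) = [20, 30, 45, 32, 48, 1, 37] for k=0..6.
Cycle lengths of π_37 on ℤ/71ℤ: [7, 7, 7, 7, 7, 7, 7, 7, 7, 7, 1]; 11 cycles in total.
Σ(ℓ_i−1) = 71−11 = 60; sign = (−1)^60 = +1.

+1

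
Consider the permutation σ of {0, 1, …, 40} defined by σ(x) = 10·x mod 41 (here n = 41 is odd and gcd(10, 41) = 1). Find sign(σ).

+1

Trace 37: π^k(37) = [37, 1, 10, 18, 16] for k=0..4.
9 cycles of lengths [5, 5, 5, 5, 5, 5, 5, 5, 1].
sign(π) = (−1)^{n − #cycles} = (−1)^{41−9} = (−1)^32 = +1.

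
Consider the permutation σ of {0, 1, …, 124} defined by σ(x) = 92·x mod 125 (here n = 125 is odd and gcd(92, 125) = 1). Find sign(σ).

-1

Start at x=87: 87 → 4 → 118 → 106 → 2 → 59 → 53 → … (one orbit).
Decompose π into cycles: lengths [100, 20, 4, 1] (4 cycles, including the fixed point 0).
sign(π) = (−1)^{n − #cycles} = (−1)^{125−4} = (−1)^121 = -1.
The Jacobi symbol (92|125) = -1 (Zolotarev) agrees.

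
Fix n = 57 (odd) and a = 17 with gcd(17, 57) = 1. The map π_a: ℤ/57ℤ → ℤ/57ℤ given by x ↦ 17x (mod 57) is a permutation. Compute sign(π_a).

Start at x=5: 5 → 28 → 20 → 55 → 23 → 49 → 35 → … (one orbit).
Cycle lengths of π_17 on ℤ/57ℤ: [18, 18, 9, 9, 2, 1]; 6 cycles in total.
6 cycles on 57: each ℓ→(−1)^(ℓ−1), product (−1)^51 = -1.
Via Zolotarev, sign(π_{17}) = (17|57) = -1.

-1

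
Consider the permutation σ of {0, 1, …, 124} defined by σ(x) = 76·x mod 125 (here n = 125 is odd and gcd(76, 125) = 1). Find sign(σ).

+1

Orbit of 101 under x↦76x: [101, 51, 1, 76, 26]… (length divides ord_125(76)).
The orbit structure of x ↦ 76x mod 125: 45 orbits of sizes [5, 5, 5, 5, 5, 5, 5, 5, 5, 5, 5, 5, 5, 5, 5, 5, 5, 5, 5, 5, 1, 1, 1, 1, 1, 1, 1, 1, 1, 1, 1, 1, 1, 1, 1, 1, 1, 1, 1, 1, 1, 1, 1, 1, 1].
125 − 45 = 80 transpositions; sign(π) = (−1)^80 = +1.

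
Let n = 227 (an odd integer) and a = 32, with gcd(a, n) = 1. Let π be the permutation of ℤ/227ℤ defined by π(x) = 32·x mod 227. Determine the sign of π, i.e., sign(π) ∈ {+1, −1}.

-1

Trace 202: π^k(202) = [202, 108, 51, 43, 14, 221, 35] for k=0..6.
π_32 has 2 disjoint cycles with lengths [226, 1] on {0,…,226}.
n − c = 227 − 2 = 225; sign = (−1)^225 = -1.
Check: (32/227) = -1 by Zolotarev.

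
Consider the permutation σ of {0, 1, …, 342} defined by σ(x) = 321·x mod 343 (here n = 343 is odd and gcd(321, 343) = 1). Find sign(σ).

-1

Orbit of 323 under x↦321x: [323, 97, 267, 300, 260, 111, 302]… (length divides ord_343(321)).
π_321 has 10 disjoint cycles with lengths [98, 98, 98, 14, 14, 14, 2, 2, 2, 1] on {0,…,342}.
Σ(ℓ_i−1) = 343−10 = 333; sign = (−1)^333 = -1.
The Jacobi symbol (321|343) = -1 (Zolotarev) agrees.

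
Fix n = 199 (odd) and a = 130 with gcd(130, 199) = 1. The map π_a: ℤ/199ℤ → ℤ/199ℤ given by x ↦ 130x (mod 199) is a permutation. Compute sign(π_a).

Orbit of 4 under x↦130x: [4, 122, 139, 160, 104, 187, 32]… (length divides ord_199(130)).
Cycle lengths of π_130 on ℤ/199ℤ: [99, 99, 1]; 3 cycles in total.
Σ(ℓ_i−1) = 199−3 = 196; sign = (−1)^196 = +1.
Zolotarev: (130|199) = +1, matching the cycle-count sign.

+1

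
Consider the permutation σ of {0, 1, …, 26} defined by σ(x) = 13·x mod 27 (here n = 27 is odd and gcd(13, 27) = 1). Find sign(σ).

+1

Trace 10: π^k(10) = [10, 22, 16, 19, 4, 25, 1] for k=0..6.
7 cycles of lengths [9, 9, 3, 3, 1, 1, 1].
With 7 cycles on 27 points, sign = (−1)^{27−7} = +1.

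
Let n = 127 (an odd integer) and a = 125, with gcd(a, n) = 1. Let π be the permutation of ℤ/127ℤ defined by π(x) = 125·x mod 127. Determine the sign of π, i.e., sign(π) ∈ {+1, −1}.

Orbit of 2 under x↦125x: [2, 123, 8, 111, 32, 63, 1]… (length divides ord_127(125)).
The orbit structure of x ↦ 125x mod 127: 10 orbits of sizes [14, 14, 14, 14, 14, 14, 14, 14, 14, 1].
With 10 cycles on 127 points, sign = (−1)^{127−10} = -1.

-1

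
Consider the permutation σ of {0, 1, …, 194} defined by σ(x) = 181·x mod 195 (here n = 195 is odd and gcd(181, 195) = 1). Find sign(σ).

Trace 1: π^k(1) = [1, 181] for k=0..1.
π_181 has 105 disjoint cycles with lengths [2, 2, 2, 2, 2, 2, 2, 2, 2, 2, 2, 2, 2, 2, 2, 2, 2, 2, 2, 2, 2, 2, 2, 2, 2, 2, 2, 2, 2, 2, 2, 2, 2, 2, 2, 2, 2, 2, 2, 2, 2, 2, 2, 2, 2, 2, 2, 2, 2, 2, 2, 2, 2, 2, 2, 2, 2, 2, 2, 2, 2, 2, 2, 2, 2, 2, 2, 2, 2, 2, 2, 2, 2, 2, 2, 2, 2, 2, 2, 2, 2, 2, 2, 2, 2, 2, 2, 2, 2, 2, 1, 1, 1, 1, 1, 1, 1, 1, 1, 1, 1, 1, 1, 1, 1] on {0,…,194}.
195 − 105 = 90 transpositions; sign(π) = (−1)^90 = +1.

+1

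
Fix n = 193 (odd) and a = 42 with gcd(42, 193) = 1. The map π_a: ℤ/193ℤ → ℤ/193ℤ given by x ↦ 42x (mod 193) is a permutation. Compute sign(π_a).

+1

Trace 27: π^k(27) = [27, 169, 150, 124, 190, 67, 112] for k=0..6.
Decompose π into cycles: lengths [32, 32, 32, 32, 32, 32, 1] (7 cycles, including the fixed point 0).
193 − 7 = 186 transpositions; sign(π) = (−1)^186 = +1.
(42|193)_J = +1 (Zolotarev's lemma cross-check).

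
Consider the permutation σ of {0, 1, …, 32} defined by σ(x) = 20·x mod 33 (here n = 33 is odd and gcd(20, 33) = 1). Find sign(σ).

-1

Orbit of 26 under x↦20x: [26, 25, 5, 1, 20, 4, 14]… (length divides ord_33(20)).
π_20 has 6 disjoint cycles with lengths [10, 10, 5, 5, 2, 1] on {0,…,32}.
n − c = 33 − 6 = 27; sign = (−1)^27 = -1.
Check: (20/33) = -1 by Zolotarev.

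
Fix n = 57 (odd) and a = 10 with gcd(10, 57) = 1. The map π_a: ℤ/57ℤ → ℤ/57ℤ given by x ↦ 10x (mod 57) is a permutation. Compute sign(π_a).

-1

Start at x=52: 52 → 7 → 13 → 16 → 46 → 4 → 40 → … (one orbit).
Decompose π into cycles: lengths [18, 18, 18, 1, 1, 1] (6 cycles, including the fixed point 0).
With 6 cycles on 57 points, sign = (−1)^{57−6} = -1.
Via Zolotarev, sign(π_{10}) = (10|57) = -1.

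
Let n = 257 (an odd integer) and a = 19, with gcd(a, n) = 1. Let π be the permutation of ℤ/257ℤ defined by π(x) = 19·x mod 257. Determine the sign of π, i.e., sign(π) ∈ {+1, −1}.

-1

Orbit of 140 under x↦19x: [140, 90, 168, 108, 253, 181, 98]… (length divides ord_257(19)).
2 cycles of lengths [256, 1].
sign(π) = (−1)^{n − #cycles} = (−1)^{257−2} = (−1)^255 = -1.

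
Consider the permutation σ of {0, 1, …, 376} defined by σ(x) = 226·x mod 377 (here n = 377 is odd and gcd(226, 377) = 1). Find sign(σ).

-1

Start at x=339: 339 → 83 → 285 → 320 → 313 → 239 → 103 → … (one orbit).
The orbit structure of x ↦ 226x mod 377: 20 orbits of sizes [28, 28, 28, 28, 28, 28, 28, 28, 28, 28, 28, 28, 7, 7, 7, 7, 4, 4, 4, 1].
Σ(ℓ_i−1) = 377−20 = 357; sign = (−1)^357 = -1.
Via Zolotarev, sign(π_{226}) = (226|377) = -1.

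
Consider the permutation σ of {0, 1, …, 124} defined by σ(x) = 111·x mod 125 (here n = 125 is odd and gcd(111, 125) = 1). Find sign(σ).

+1

Start at x=61: 61 → 21 → 81 → 116 → 1 → 111 → 71 → … (one orbit).
The orbit structure of x ↦ 111x mod 125: 13 orbits of sizes [25, 25, 25, 25, 5, 5, 5, 5, 1, 1, 1, 1, 1].
sign(π) = (−1)^{n − #cycles} = (−1)^{125−13} = (−1)^112 = +1.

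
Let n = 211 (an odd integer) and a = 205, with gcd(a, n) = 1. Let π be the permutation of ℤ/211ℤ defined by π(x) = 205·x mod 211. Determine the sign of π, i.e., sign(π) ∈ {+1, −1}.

Trace 90: π^k(90) = [90, 93, 75, 183, 168, 47, 140] for k=0..6.
π_205 has 2 disjoint cycles with lengths [210, 1] on {0,…,210}.
2 cycles on 211: each ℓ→(−1)^(ℓ−1), product (−1)^209 = -1.
Check: (205/211) = -1 by Zolotarev.

-1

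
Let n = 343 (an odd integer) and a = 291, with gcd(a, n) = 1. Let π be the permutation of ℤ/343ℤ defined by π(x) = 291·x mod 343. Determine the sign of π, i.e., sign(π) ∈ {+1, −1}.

Orbit of 37 under x↦291x: [37, 134, 235, 128, 204, 25, 72]… (length divides ord_343(291)).
7 cycles of lengths [147, 147, 21, 21, 3, 3, 1].
n − c = 343 − 7 = 336; sign = (−1)^336 = +1.
Check: (291/343) = +1 by Zolotarev.

+1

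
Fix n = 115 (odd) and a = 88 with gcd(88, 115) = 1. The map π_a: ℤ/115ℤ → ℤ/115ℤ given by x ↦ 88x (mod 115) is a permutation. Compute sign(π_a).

+1

Start at x=54: 54 → 37 → 36 → 63 → 24 → 42 → 16 → … (one orbit).
The orbit structure of x ↦ 88x mod 115: 5 orbits of sizes [44, 44, 22, 4, 1].
5 cycles on 115: each ℓ→(−1)^(ℓ−1), product (−1)^110 = +1.
Check: (88/115) = +1 by Zolotarev.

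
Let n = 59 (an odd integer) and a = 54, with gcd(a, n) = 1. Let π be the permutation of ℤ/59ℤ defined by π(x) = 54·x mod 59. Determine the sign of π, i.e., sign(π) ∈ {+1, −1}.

Orbit of 40 under x↦54x: [40, 36, 56, 15, 43, 21, 13]… (length divides ord_59(54)).
2 cycles of lengths [58, 1].
With 2 cycles on 59 points, sign = (−1)^{59−2} = -1.

-1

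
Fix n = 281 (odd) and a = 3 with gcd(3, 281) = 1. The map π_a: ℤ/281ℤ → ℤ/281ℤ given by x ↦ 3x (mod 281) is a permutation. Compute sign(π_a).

Trace 261: π^k(261) = [261, 221, 101, 22, 66, 198, 32] for k=0..6.
2 cycles of lengths [280, 1].
n − c = 281 − 2 = 279; sign = (−1)^279 = -1.

-1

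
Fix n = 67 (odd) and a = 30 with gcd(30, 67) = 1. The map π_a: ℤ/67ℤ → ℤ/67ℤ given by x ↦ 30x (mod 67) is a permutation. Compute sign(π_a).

-1

Trace 66: π^k(66) = [66, 37, 38, 1, 30, 29] for k=0..5.
The orbit structure of x ↦ 30x mod 67: 12 orbits of sizes [6, 6, 6, 6, 6, 6, 6, 6, 6, 6, 6, 1].
Σ(ℓ_i−1) = 67−12 = 55; sign = (−1)^55 = -1.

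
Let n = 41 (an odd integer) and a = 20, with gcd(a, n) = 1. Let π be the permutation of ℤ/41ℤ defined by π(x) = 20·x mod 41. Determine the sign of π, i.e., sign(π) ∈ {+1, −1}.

Orbit of 16 under x↦20x: [16, 33, 4, 39, 1, 20, 31]… (length divides ord_41(20)).
Cycle type of π: 20×2 + 1; total 3 cycles.
3 cycles on 41: each ℓ→(−1)^(ℓ−1), product (−1)^38 = +1.
The Jacobi symbol (20|41) = +1 (Zolotarev) agrees.

+1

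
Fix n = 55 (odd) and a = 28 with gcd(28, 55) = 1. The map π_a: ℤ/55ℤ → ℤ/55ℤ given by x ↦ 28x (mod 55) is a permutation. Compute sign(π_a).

Start at x=13: 13 → 34 → 17 → 36 → 18 → 9 → 32 → … (one orbit).
π_28 has 5 disjoint cycles with lengths [20, 20, 10, 4, 1] on {0,…,54}.
n − c = 55 − 5 = 50; sign = (−1)^50 = +1.
Check: (28/55) = +1 by Zolotarev.

+1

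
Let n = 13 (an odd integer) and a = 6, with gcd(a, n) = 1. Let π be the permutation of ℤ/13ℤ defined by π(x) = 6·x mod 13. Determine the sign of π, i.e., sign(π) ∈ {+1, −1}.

-1

Orbit of 7 under x↦6x: [7, 3, 5, 4, 11, 1, 6]… (length divides ord_13(6)).
π_6 has 2 disjoint cycles with lengths [12, 1] on {0,…,12}.
With 2 cycles on 13 points, sign = (−1)^{13−2} = -1.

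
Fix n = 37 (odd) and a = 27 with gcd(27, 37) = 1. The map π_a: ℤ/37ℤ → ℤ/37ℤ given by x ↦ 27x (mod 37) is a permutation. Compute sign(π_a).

+1

Start at x=36: 36 → 10 → 11 → 1 → 27 → 26 → 36 (one orbit).
Cycle lengths of π_27 on ℤ/37ℤ: [6, 6, 6, 6, 6, 6, 1]; 7 cycles in total.
sign(π) = (−1)^{n − #cycles} = (−1)^{37−7} = (−1)^30 = +1.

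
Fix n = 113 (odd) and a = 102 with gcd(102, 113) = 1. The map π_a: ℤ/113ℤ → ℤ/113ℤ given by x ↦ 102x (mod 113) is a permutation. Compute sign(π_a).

+1

Start at x=111: 111 → 22 → 97 → 63 → 98 → 52 → 106 → … (one orbit).
Cycle type of π: 56×2 + 1; total 3 cycles.
3 cycles on 113: each ℓ→(−1)^(ℓ−1), product (−1)^110 = +1.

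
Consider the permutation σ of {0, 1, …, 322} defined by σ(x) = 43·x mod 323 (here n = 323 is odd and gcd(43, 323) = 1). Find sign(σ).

+1

Start at x=49: 49 → 169 → 161 → 140 → 206 → 137 → 77 → … (one orbit).
The orbit structure of x ↦ 43x mod 323: 9 orbits of sizes [72, 72, 72, 72, 9, 9, 8, 8, 1].
n − c = 323 − 9 = 314; sign = (−1)^314 = +1.
Check: (43/323) = +1 by Zolotarev.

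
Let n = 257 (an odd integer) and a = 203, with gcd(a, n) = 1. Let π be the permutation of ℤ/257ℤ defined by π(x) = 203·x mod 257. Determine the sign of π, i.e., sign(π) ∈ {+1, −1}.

Start at x=47: 47 → 32 → 71 → 21 → 151 → 70 → 75 → … (one orbit).
The orbit structure of x ↦ 203x mod 257: 2 orbits of sizes [256, 1].
n − c = 257 − 2 = 255; sign = (−1)^255 = -1.

-1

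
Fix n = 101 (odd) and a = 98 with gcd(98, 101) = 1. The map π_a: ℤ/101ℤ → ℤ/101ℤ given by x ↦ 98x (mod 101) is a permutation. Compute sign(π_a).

-1

Orbit of 62 under x↦98x: [62, 16, 53, 43, 73, 84, 51]… (length divides ord_101(98)).
2 cycles of lengths [100, 1].
101 − 2 = 99 transpositions; sign(π) = (−1)^99 = -1.
Via Zolotarev, sign(π_{98}) = (98|101) = -1.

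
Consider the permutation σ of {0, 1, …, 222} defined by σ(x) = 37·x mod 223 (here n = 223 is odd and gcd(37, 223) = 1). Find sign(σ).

+1

Orbit of 133 under x↦37x: [133, 15, 109, 19, 34, 143, 162]… (length divides ord_223(37)).
The orbit structure of x ↦ 37x mod 223: 3 orbits of sizes [111, 111, 1].
223 − 3 = 220 transpositions; sign(π) = (−1)^220 = +1.
Zolotarev: (37|223) = +1, matching the cycle-count sign.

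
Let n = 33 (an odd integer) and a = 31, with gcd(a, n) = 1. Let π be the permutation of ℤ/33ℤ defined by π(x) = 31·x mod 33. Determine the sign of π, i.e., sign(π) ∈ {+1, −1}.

+1

Trace 16: π^k(16) = [16, 1, 31, 4, 25] for k=0..4.
Cycle lengths of π_31 on ℤ/33ℤ: [5, 5, 5, 5, 5, 5, 1, 1, 1]; 9 cycles in total.
n − c = 33 − 9 = 24; sign = (−1)^24 = +1.
(31|33)_J = +1 (Zolotarev's lemma cross-check).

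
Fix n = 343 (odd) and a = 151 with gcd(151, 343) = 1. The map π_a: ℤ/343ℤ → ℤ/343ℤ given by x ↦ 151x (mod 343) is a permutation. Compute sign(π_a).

+1

Trace 88: π^k(88) = [88, 254, 281, 242, 184, 1, 151] for k=0..6.
The orbit structure of x ↦ 151x mod 343: 7 orbits of sizes [147, 147, 21, 21, 3, 3, 1].
7 cycles on 343: each ℓ→(−1)^(ℓ−1), product (−1)^336 = +1.
Check: (151/343) = +1 by Zolotarev.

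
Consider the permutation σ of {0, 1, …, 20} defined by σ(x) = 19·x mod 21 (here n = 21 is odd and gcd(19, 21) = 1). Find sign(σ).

-1

Start at x=19: 19 → 4 → 13 → 16 → 10 → 1 → 19 (one orbit).
The orbit structure of x ↦ 19x mod 21: 6 orbits of sizes [6, 6, 6, 1, 1, 1].
Σ(ℓ_i−1) = 21−6 = 15; sign = (−1)^15 = -1.
Check: (19/21) = -1 by Zolotarev.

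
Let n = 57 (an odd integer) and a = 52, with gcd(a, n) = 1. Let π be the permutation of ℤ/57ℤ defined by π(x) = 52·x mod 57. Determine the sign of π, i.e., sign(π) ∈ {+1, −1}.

-1

Trace 49: π^k(49) = [49, 40, 28, 31, 16, 34, 1] for k=0..6.
The orbit structure of x ↦ 52x mod 57: 6 orbits of sizes [18, 18, 18, 1, 1, 1].
With 6 cycles on 57 points, sign = (−1)^{57−6} = -1.
Via Zolotarev, sign(π_{52}) = (52|57) = -1.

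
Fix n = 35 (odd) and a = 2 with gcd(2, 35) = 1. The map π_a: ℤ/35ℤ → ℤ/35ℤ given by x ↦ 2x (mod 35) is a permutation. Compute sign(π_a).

-1

Trace 2: π^k(2) = [2, 4, 8, 16, 32, 29, 23] for k=0..6.
Cycle type of π: 12×2 + 4 + 3×2 + 1; total 6 cycles.
sign(π) = (−1)^{n − #cycles} = (−1)^{35−6} = (−1)^29 = -1.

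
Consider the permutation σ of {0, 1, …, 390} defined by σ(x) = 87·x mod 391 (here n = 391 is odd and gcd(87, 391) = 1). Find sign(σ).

+1

Orbit of 353 under x↦87x: [353, 213, 154, 104, 55, 93, 271]… (length divides ord_391(87)).
The orbit structure of x ↦ 87x mod 391: 9 orbits of sizes [88, 88, 88, 88, 11, 11, 8, 8, 1].
n − c = 391 − 9 = 382; sign = (−1)^382 = +1.
(87|391)_J = +1 (Zolotarev's lemma cross-check).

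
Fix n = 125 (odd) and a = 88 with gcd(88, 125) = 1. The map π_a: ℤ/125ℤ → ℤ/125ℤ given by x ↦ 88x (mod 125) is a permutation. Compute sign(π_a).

Orbit of 88 under x↦88x: [88, 119, 97, 36, 43, 34, 117]… (length divides ord_125(88)).
The orbit structure of x ↦ 88x mod 125: 4 orbits of sizes [100, 20, 4, 1].
With 4 cycles on 125 points, sign = (−1)^{125−4} = -1.
The Jacobi symbol (88|125) = -1 (Zolotarev) agrees.

-1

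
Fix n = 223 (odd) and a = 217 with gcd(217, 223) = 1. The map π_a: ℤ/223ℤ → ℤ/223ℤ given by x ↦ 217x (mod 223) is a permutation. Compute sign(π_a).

Orbit of 211 under x↦217x: [211, 72, 14, 139, 58, 98, 81]… (length divides ord_223(217)).
3 cycles of lengths [111, 111, 1].
223 − 3 = 220 transpositions; sign(π) = (−1)^220 = +1.
Zolotarev: (217|223) = +1, matching the cycle-count sign.

+1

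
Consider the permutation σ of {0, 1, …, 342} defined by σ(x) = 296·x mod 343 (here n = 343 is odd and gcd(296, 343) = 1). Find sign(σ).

+1

Orbit of 156 under x↦296x: [156, 214, 232, 72, 46, 239, 86]… (length divides ord_343(296)).
Decompose π into cycles: lengths [147, 147, 21, 21, 3, 3, 1] (7 cycles, including the fixed point 0).
With 7 cycles on 343 points, sign = (−1)^{343−7} = +1.
Check: (296/343) = +1 by Zolotarev.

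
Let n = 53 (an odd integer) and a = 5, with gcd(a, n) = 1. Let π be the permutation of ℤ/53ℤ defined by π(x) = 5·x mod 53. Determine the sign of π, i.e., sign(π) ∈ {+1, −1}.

Trace 9: π^k(9) = [9, 45, 13, 12, 7, 35, 16] for k=0..6.
Cycle type of π: 52 + 1; total 2 cycles.
53 − 2 = 51 transpositions; sign(π) = (−1)^51 = -1.

-1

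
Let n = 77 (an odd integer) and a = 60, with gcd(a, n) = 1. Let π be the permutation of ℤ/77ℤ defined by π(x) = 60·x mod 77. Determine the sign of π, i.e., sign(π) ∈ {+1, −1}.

+1

Orbit of 23 under x↦60x: [23, 71, 25, 37, 64, 67, 16]… (length divides ord_77(60)).
Cycle type of π: 15×4 + 5×2 + 3×2 + 1; total 9 cycles.
n − c = 77 − 9 = 68; sign = (−1)^68 = +1.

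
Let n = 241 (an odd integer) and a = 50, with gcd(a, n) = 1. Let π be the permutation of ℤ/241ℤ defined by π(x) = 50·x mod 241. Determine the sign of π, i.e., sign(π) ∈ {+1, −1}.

+1

Trace 64: π^k(64) = [64, 67, 217, 5, 9, 209, 87] for k=0..6.
Cycle type of π: 120×2 + 1; total 3 cycles.
n − c = 241 − 3 = 238; sign = (−1)^238 = +1.
The Jacobi symbol (50|241) = +1 (Zolotarev) agrees.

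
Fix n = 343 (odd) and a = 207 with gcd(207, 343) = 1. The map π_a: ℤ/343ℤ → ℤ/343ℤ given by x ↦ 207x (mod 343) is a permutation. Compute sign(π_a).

+1

Orbit of 263 under x↦207x: [263, 247, 22, 95, 114, 274, 123]… (length divides ord_343(207)).
Cycle type of π: 147×2 + 21×2 + 3×2 + 1; total 7 cycles.
sign(π) = (−1)^{n − #cycles} = (−1)^{343−7} = (−1)^336 = +1.
Zolotarev: (207|343) = +1, matching the cycle-count sign.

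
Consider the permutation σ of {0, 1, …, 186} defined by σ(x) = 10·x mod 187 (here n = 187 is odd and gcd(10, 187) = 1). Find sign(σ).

+1

Start at x=109: 109 → 155 → 54 → 166 → 164 → 144 → 131 → … (one orbit).
Cycle type of π: 16×11 + 2×5 + 1; total 17 cycles.
17 cycles on 187: each ℓ→(−1)^(ℓ−1), product (−1)^170 = +1.
Zolotarev: (10|187) = +1, matching the cycle-count sign.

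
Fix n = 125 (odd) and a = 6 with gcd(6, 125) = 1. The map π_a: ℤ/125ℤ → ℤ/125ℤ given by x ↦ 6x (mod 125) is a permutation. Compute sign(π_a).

Orbit of 11 under x↦6x: [11, 66, 21, 1, 6, 36, 91]… (length divides ord_125(6)).
Cycle type of π: 25×4 + 5×4 + 1×5; total 13 cycles.
n − c = 125 − 13 = 112; sign = (−1)^112 = +1.
The Jacobi symbol (6|125) = +1 (Zolotarev) agrees.

+1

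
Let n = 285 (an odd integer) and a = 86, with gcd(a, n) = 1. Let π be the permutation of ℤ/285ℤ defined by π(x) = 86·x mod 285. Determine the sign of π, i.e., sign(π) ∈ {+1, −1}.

Trace 281: π^k(281) = [281, 226, 56, 256, 71, 121, 146] for k=0..6.
25 cycles of lengths [18, 18, 18, 18, 18, 18, 18, 18, 18, 18, 18, 18, 18, 18, 18, 2, 2, 2, 2, 2, 1, 1, 1, 1, 1].
Σ(ℓ_i−1) = 285−25 = 260; sign = (−1)^260 = +1.
(86|285)_J = +1 (Zolotarev's lemma cross-check).

+1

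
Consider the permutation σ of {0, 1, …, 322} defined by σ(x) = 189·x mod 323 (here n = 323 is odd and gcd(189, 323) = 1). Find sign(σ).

Orbit of 246 under x↦189x: [246, 305, 151, 115, 94, 1, 189]… (length divides ord_323(189)).
Cycle type of π: 8×38 + 2×9 + 1; total 48 cycles.
With 48 cycles on 323 points, sign = (−1)^{323−48} = -1.
Zolotarev: (189|323) = -1, matching the cycle-count sign.

-1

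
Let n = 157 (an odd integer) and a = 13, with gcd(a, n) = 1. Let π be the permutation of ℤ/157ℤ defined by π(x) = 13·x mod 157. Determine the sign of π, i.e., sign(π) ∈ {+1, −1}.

Trace 12: π^k(12) = [12, 156, 144, 145, 1, 13] for k=0..5.
Decompose π into cycles: lengths [6, 6, 6, 6, 6, 6, 6, 6, 6, 6, 6, 6, 6, 6, 6, 6, 6, 6, 6, 6, 6, 6, 6, 6, 6, 6, 1] (27 cycles, including the fixed point 0).
27 cycles on 157: each ℓ→(−1)^(ℓ−1), product (−1)^130 = +1.
Zolotarev: (13|157) = +1, matching the cycle-count sign.

+1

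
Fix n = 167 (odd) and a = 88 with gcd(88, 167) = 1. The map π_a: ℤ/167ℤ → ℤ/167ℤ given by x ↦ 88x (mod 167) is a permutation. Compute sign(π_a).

+1

Orbit of 38 under x↦88x: [38, 4, 18, 81, 114, 12, 54]… (length divides ord_167(88)).
Decompose π into cycles: lengths [83, 83, 1] (3 cycles, including the fixed point 0).
With 3 cycles on 167 points, sign = (−1)^{167−3} = +1.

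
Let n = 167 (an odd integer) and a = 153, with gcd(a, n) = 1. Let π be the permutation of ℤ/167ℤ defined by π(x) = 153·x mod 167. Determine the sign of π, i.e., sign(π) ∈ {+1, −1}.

-1

Orbit of 85 under x↦153x: [85, 146, 127, 59, 9, 41, 94]… (length divides ord_167(153)).
Decompose π into cycles: lengths [166, 1] (2 cycles, including the fixed point 0).
n − c = 167 − 2 = 165; sign = (−1)^165 = -1.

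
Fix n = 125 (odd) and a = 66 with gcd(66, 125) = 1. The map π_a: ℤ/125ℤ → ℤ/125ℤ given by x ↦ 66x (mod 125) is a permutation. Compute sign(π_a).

Orbit of 76 under x↦66x: [76, 16, 56, 71, 61, 26, 91]… (length divides ord_125(66)).
The orbit structure of x ↦ 66x mod 125: 13 orbits of sizes [25, 25, 25, 25, 5, 5, 5, 5, 1, 1, 1, 1, 1].
13 cycles on 125: each ℓ→(−1)^(ℓ−1), product (−1)^112 = +1.
Check: (66/125) = +1 by Zolotarev.

+1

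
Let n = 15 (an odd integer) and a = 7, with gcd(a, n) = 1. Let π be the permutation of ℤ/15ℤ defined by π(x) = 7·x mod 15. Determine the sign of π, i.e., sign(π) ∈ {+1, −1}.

Orbit of 13 under x↦7x: [13, 1, 7, 4]… (length divides ord_15(7)).
The orbit structure of x ↦ 7x mod 15: 6 orbits of sizes [4, 4, 4, 1, 1, 1].
Σ(ℓ_i−1) = 15−6 = 9; sign = (−1)^9 = -1.

-1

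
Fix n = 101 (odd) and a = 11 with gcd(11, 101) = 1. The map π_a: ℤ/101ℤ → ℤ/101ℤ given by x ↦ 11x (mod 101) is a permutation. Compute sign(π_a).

Orbit of 24 under x↦11x: [24, 62, 76, 28, 5, 55, 100]… (length divides ord_101(11)).
2 cycles of lengths [100, 1].
sign(π) = (−1)^{n − #cycles} = (−1)^{101−2} = (−1)^99 = -1.
Zolotarev: (11|101) = -1, matching the cycle-count sign.

-1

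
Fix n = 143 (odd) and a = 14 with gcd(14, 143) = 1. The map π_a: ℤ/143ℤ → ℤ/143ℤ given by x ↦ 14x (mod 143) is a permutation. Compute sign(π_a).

+1

Orbit of 53 under x↦14x: [53, 27, 92, 1, 14]… (length divides ord_143(14)).
π_14 has 39 disjoint cycles with lengths [5, 5, 5, 5, 5, 5, 5, 5, 5, 5, 5, 5, 5, 5, 5, 5, 5, 5, 5, 5, 5, 5, 5, 5, 5, 5, 1, 1, 1, 1, 1, 1, 1, 1, 1, 1, 1, 1, 1] on {0,…,142}.
sign(π) = (−1)^{n − #cycles} = (−1)^{143−39} = (−1)^104 = +1.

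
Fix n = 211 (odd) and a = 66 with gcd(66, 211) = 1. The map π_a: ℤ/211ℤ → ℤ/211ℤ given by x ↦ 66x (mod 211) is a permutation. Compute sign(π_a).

+1

Orbit of 52 under x↦66x: [52, 56, 109, 20, 54, 188, 170]… (length divides ord_211(66)).
Cycle type of π: 105×2 + 1; total 3 cycles.
Σ(ℓ_i−1) = 211−3 = 208; sign = (−1)^208 = +1.
Via Zolotarev, sign(π_{66}) = (66|211) = +1.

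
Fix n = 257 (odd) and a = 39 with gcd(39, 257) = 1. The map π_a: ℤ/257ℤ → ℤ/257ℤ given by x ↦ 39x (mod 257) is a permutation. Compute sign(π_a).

-1

Orbit of 70 under x↦39x: [70, 160, 72, 238, 30, 142, 141]… (length divides ord_257(39)).
2 cycles of lengths [256, 1].
sign(π) = (−1)^{n − #cycles} = (−1)^{257−2} = (−1)^255 = -1.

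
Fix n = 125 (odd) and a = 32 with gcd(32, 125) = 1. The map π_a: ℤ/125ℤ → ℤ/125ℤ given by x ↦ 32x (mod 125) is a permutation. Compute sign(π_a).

-1

Trace 82: π^k(82) = [82, 124, 93, 101, 107, 49, 68] for k=0..6.
Cycle type of π: 20×5 + 4×6 + 1; total 12 cycles.
With 12 cycles on 125 points, sign = (−1)^{125−12} = -1.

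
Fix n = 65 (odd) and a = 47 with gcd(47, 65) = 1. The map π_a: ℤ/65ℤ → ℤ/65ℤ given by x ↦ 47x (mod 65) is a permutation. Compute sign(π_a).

Orbit of 18 under x↦47x: [18, 1, 47, 64]… (length divides ord_65(47)).
17 cycles of lengths [4, 4, 4, 4, 4, 4, 4, 4, 4, 4, 4, 4, 4, 4, 4, 4, 1].
With 17 cycles on 65 points, sign = (−1)^{65−17} = +1.
Via Zolotarev, sign(π_{47}) = (47|65) = +1.

+1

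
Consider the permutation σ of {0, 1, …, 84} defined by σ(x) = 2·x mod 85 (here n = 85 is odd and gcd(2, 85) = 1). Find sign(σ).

Orbit of 1 under x↦2x: [1, 2, 4, 8, 16, 32, 64]… (length divides ord_85(2)).
12 cycles of lengths [8, 8, 8, 8, 8, 8, 8, 8, 8, 8, 4, 1].
12 cycles on 85: each ℓ→(−1)^(ℓ−1), product (−1)^73 = -1.
The Jacobi symbol (2|85) = -1 (Zolotarev) agrees.

-1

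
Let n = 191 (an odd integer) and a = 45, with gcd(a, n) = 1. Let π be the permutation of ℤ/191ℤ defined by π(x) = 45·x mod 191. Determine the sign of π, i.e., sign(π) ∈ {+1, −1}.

+1

Trace 144: π^k(144) = [144, 177, 134, 109, 130, 120, 52] for k=0..6.
The orbit structure of x ↦ 45x mod 191: 3 orbits of sizes [95, 95, 1].
n − c = 191 − 3 = 188; sign = (−1)^188 = +1.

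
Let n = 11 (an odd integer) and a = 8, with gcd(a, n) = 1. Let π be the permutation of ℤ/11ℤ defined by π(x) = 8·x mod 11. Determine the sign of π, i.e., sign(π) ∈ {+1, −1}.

Trace 2: π^k(2) = [2, 5, 7, 1, 8, 9, 6] for k=0..6.
π_8 has 2 disjoint cycles with lengths [10, 1] on {0,…,10}.
n − c = 11 − 2 = 9; sign = (−1)^9 = -1.
(8|11)_J = -1 (Zolotarev's lemma cross-check).

-1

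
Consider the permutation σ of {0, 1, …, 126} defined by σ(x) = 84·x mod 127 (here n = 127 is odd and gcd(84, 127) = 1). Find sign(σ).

Orbit of 120 under x↦84x: [120, 47, 11, 35, 19, 72, 79]… (length divides ord_127(84)).
Decompose π into cycles: lengths [63, 63, 1] (3 cycles, including the fixed point 0).
Σ(ℓ_i−1) = 127−3 = 124; sign = (−1)^124 = +1.

+1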